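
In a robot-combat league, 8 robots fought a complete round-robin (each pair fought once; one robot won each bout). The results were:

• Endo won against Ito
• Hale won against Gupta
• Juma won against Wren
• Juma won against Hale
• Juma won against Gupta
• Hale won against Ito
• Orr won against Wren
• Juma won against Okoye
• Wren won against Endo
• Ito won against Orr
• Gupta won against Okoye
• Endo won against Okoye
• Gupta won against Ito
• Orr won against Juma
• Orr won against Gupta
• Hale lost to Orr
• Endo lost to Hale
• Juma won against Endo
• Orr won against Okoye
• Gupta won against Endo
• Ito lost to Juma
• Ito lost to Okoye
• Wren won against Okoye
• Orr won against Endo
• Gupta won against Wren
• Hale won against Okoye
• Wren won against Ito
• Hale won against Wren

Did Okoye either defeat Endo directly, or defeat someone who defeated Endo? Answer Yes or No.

No

Okoye did not beat Endo directly.
Okoye beat Ito, but each of them lost to Endo. No two-step path.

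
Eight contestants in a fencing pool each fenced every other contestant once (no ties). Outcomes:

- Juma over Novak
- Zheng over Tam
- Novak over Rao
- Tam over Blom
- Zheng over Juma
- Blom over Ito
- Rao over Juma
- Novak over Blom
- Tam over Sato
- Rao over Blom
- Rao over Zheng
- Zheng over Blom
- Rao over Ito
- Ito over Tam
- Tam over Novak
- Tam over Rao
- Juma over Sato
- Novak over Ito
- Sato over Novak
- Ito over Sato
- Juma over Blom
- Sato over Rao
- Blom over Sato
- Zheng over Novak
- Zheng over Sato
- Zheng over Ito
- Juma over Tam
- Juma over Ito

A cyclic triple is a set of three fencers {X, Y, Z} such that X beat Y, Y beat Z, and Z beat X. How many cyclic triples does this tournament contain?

13

Win totals: Rao 4, Ito 2, Tam 4, Juma 5, Blom 2, Sato 2, Novak 3, Zheng 6.
A fencer with w wins dominates both others in C(w,2) triples; summing gives 6 + 1 + 6 + 10 + 1 + 1 + 3 + 15 = 43 transitive triples.
Total triples C(8,3) = 56, so cyclic triples = 56 − 43 = 13.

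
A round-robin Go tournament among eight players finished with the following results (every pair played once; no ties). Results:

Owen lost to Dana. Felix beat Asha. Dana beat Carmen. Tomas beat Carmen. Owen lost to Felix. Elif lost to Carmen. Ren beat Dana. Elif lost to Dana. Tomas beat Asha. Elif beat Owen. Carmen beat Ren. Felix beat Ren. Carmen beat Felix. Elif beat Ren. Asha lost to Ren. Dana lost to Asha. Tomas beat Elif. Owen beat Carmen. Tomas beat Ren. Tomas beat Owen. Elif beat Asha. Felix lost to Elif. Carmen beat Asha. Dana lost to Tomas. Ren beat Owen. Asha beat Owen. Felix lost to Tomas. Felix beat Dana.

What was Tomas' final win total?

Tomas' results: beat Carmen, Dana, Felix, Elif, Asha, Owen, Ren; lost to no one.
That is 7 wins.

7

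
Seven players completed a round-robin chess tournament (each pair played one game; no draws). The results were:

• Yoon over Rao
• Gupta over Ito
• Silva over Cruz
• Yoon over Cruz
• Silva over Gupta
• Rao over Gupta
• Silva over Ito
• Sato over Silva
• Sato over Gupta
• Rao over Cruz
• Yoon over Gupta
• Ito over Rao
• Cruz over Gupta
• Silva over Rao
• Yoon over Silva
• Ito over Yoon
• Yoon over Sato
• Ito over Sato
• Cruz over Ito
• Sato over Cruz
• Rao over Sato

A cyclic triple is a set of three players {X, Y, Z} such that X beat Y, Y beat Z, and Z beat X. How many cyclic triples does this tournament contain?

Win totals: Yoon 5, Cruz 2, Ito 3, Gupta 1, Rao 3, Sato 3, Silva 4.
A player with w wins dominates both others in C(w,2) triples; summing gives 10 + 1 + 3 + 0 + 3 + 3 + 6 = 26 transitive triples.
Total triples C(7,3) = 35, so cyclic triples = 35 − 26 = 9.

9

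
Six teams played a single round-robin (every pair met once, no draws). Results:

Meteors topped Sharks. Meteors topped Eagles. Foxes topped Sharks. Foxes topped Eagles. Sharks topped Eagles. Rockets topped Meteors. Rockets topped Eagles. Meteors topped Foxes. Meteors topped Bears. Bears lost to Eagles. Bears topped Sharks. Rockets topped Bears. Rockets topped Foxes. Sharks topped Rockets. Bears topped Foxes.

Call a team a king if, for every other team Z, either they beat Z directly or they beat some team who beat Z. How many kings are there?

3

Foxes cannot reach Meteors in two steps.
Meteors reaches everyone (king).
Rockets reaches everyone (king).
Bears cannot reach Meteors in two steps.
Eagles cannot reach Meteors, Rockets in two steps.
Sharks reaches everyone (king).
Kings: Meteors, Rockets, Sharks — 3.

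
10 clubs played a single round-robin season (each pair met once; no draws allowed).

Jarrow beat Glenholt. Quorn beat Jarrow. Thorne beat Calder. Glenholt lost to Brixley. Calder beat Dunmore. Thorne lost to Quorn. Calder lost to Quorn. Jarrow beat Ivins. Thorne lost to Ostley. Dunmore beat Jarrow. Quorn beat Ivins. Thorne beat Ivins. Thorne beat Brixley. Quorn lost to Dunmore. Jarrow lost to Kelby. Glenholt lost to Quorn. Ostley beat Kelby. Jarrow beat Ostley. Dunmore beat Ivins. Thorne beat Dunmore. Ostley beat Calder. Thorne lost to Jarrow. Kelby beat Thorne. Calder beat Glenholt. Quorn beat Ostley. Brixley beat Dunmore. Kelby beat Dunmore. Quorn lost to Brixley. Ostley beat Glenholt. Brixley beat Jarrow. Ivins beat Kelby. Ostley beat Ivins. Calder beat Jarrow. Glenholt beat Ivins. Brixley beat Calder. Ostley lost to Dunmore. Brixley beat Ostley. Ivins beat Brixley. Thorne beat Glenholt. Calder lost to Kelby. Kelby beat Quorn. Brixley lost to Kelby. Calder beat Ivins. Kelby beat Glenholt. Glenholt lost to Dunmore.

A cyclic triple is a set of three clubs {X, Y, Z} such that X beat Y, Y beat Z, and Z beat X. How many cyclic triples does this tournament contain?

26

Win totals: Ivins 2, Glenholt 1, Brixley 6, Dunmore 5, Quorn 6, Jarrow 4, Calder 4, Thorne 5, Ostley 5, Kelby 7.
A club with w wins dominates both others in C(w,2) triples; summing gives 1 + 0 + 15 + 10 + 15 + 6 + 6 + 10 + 10 + 21 = 94 transitive triples.
Total triples C(10,3) = 120, so cyclic triples = 120 − 94 = 26.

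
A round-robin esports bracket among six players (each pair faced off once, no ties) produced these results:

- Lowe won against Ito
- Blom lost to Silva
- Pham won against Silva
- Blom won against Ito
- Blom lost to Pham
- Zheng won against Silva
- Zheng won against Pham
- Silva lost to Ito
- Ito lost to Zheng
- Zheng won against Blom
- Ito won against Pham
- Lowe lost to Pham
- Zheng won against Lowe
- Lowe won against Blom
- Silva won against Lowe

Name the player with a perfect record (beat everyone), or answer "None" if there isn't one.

Zheng has 5 wins out of 5 opponents — a perfect record.

Zheng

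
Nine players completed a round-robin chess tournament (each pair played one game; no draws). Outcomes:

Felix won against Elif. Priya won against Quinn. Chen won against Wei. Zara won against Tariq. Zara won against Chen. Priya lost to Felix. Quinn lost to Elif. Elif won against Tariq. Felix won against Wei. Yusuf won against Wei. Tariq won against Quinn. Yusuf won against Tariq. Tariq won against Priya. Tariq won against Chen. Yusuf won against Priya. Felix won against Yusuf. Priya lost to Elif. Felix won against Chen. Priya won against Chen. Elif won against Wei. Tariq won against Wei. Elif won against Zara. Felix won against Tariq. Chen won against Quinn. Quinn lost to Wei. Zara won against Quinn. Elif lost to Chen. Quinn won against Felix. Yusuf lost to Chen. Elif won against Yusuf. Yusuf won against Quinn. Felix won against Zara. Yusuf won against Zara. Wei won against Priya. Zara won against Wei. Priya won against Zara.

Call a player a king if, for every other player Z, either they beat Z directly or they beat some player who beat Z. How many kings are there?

Wei cannot reach Tariq, Yusuf, Elif in two steps.
Zara reaches everyone (king).
Quinn reaches everyone (king).
Tariq reaches everyone (king).
Felix reaches everyone (king).
Yusuf cannot reach Elif in two steps.
Priya reaches everyone (king).
Elif reaches everyone (king).
Chen reaches everyone (king).
Kings: Zara, Quinn, Tariq, Felix, Priya, Elif, Chen — 7.

7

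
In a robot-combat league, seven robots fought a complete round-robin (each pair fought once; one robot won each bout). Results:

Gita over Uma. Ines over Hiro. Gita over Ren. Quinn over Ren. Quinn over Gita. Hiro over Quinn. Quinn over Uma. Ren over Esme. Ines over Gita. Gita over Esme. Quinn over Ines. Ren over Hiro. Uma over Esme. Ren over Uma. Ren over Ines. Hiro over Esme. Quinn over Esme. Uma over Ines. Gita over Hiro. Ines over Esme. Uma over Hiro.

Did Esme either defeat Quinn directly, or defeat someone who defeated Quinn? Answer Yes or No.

No

Esme did not beat Quinn directly.
Esme beat no one, so there is no intermediate robot.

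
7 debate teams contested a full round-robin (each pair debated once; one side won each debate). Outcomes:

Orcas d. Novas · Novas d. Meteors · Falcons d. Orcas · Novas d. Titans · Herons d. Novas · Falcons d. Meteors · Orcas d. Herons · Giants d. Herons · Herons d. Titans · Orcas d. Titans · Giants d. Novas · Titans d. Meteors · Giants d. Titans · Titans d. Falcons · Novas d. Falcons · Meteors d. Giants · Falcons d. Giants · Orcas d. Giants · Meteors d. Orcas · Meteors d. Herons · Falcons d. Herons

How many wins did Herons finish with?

Herons' results: beat Novas, Titans; lost to Giants, Falcons, Meteors, Orcas.
That is 2 wins.

2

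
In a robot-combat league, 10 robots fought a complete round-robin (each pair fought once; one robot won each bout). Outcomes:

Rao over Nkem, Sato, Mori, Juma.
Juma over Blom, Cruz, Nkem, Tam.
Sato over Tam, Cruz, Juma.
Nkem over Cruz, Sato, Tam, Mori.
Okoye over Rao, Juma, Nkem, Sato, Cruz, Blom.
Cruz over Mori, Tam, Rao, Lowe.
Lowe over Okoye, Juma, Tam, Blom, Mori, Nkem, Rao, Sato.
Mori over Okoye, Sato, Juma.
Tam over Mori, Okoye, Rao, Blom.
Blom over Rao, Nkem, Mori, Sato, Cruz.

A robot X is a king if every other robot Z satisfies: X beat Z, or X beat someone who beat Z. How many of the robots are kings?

Sato reaches everyone (king).
Nkem reaches everyone (king).
Okoye reaches everyone (king).
Cruz reaches everyone (king).
Mori cannot reach Lowe in two steps.
Juma reaches everyone (king).
Blom reaches everyone (king).
Tam cannot reach Lowe in two steps.
Rao cannot reach Lowe in two steps.
Lowe reaches everyone (king).
Kings: Sato, Nkem, Okoye, Cruz, Juma, Blom, Lowe — 7.

7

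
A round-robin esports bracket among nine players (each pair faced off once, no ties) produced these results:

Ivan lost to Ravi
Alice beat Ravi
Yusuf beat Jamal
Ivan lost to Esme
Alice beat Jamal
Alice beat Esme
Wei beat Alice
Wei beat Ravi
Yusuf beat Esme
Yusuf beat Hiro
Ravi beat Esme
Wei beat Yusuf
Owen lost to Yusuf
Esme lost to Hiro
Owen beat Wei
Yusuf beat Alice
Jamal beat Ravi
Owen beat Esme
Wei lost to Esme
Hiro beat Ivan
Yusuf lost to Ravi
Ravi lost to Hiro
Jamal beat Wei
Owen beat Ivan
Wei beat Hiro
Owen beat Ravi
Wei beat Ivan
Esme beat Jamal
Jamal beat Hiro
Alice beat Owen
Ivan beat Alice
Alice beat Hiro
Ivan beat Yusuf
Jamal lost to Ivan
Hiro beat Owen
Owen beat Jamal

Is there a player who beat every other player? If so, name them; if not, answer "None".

Highest win total is Yusuf with 5 (out of 8 possible).
Yusuf lost to Ravi, Ivan, Wei, so no player went undefeated.

None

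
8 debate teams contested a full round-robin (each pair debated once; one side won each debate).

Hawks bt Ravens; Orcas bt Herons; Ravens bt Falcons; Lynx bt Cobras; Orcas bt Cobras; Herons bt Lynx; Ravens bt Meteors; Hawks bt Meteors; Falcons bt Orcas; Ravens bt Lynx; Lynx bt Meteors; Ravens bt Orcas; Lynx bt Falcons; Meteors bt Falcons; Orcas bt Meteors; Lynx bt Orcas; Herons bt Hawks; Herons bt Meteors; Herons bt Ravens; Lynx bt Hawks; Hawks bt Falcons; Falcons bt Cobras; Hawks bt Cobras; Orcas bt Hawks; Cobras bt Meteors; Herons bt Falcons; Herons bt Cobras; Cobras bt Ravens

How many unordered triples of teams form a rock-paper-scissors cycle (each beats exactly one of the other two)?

11

Win totals: Cobras 2, Orcas 4, Hawks 4, Falcons 2, Meteors 1, Ravens 4, Lynx 5, Herons 6.
A team with w wins dominates both others in C(w,2) triples; summing gives 1 + 6 + 6 + 1 + 0 + 6 + 10 + 15 = 45 transitive triples.
Total triples C(8,3) = 56, so cyclic triples = 56 − 45 = 11.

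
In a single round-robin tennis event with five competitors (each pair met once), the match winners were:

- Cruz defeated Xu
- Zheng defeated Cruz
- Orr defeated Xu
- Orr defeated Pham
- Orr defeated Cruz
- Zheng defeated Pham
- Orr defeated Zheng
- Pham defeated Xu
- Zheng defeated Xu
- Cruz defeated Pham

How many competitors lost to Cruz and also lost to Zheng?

Cruz beat: Pham, Xu.
Zheng beat: Cruz, Pham, Xu.
Both beat: Pham, Xu — 2.

2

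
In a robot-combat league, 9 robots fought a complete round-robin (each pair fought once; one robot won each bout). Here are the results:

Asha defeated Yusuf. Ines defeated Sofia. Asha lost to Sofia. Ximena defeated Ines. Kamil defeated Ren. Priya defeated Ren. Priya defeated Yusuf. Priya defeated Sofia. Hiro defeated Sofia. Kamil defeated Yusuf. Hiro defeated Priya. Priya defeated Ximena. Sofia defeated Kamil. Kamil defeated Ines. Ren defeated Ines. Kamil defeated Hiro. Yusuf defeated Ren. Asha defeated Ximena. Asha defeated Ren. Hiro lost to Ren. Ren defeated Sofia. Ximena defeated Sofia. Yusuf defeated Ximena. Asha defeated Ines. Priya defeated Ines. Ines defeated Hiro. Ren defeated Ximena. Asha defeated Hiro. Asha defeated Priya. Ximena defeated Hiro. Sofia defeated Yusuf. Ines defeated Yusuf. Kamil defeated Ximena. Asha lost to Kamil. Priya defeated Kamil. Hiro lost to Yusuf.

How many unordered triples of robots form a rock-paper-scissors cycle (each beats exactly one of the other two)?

20

Win totals: Hiro 2, Ines 3, Sofia 3, Kamil 6, Ximena 3, Ren 4, Asha 6, Yusuf 3, Priya 6.
A robot with w wins dominates both others in C(w,2) triples; summing gives 1 + 3 + 3 + 15 + 3 + 6 + 15 + 3 + 15 = 64 transitive triples.
Total triples C(9,3) = 84, so cyclic triples = 84 − 64 = 20.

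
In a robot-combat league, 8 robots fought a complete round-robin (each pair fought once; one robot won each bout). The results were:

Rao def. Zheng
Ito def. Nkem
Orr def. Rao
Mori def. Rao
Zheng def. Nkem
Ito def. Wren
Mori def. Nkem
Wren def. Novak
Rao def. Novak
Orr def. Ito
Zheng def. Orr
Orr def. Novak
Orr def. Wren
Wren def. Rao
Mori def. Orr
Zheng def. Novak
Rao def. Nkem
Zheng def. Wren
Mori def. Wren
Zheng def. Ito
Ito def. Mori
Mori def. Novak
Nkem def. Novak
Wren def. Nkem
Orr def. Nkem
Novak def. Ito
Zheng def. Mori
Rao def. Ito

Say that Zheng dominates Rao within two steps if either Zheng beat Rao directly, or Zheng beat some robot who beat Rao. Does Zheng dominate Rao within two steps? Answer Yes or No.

Zheng did not beat Rao directly.
Zheng beat Mori, Nkem, Ito, Wren, Orr, Novak. Of those, Mori beat Rao.

Yes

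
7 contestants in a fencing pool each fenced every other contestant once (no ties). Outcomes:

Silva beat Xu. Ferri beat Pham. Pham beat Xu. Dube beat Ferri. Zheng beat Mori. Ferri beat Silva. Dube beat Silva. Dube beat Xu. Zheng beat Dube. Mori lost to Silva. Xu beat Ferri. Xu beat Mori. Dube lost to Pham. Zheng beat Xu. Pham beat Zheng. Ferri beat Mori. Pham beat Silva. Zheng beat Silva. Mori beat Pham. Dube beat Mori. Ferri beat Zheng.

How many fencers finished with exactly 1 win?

Win totals: Silva 2, Mori 1, Zheng 4, Pham 4, Ferri 4, Xu 2, Dube 4.
Exactly 1: Mori — 1 fencer.

1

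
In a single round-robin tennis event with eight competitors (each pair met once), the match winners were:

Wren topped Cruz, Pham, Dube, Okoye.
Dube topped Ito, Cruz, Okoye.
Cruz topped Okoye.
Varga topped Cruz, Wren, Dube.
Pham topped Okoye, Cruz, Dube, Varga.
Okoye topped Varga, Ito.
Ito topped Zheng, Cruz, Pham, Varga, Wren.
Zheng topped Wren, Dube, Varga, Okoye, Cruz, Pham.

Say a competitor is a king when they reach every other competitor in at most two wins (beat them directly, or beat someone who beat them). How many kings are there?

4

Varga cannot reach Zheng in two steps.
Pham cannot reach Zheng in two steps.
Zheng reaches everyone (king).
Dube reaches everyone (king).
Wren cannot reach Zheng in two steps.
Ito reaches everyone (king).
Okoye reaches everyone (king).
Cruz cannot reach Pham, Zheng, Dube, Wren in two steps.
Kings: Zheng, Dube, Ito, Okoye — 4.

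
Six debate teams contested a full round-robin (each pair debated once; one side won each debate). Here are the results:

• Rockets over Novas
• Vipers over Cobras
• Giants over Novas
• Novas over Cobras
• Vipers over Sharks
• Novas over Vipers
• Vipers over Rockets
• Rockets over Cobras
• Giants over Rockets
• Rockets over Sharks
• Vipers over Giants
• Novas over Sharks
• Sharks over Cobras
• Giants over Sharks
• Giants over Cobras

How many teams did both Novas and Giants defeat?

Novas beat: Vipers, Sharks, Cobras.
Giants beat: Novas, Sharks, Rockets, Cobras.
Both beat: Sharks, Cobras — 2.

2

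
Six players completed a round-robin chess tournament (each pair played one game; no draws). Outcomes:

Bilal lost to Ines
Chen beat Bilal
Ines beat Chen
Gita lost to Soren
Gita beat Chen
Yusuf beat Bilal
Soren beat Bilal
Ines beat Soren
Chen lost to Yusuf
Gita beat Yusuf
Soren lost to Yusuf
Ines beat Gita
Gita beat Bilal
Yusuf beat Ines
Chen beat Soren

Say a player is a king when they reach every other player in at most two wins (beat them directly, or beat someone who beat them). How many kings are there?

3

Yusuf reaches everyone (king).
Soren cannot reach Ines in two steps.
Gita reaches everyone (king).
Chen cannot reach Yusuf, Ines in two steps.
Ines reaches everyone (king).
Bilal cannot reach Yusuf, Soren, Gita, Chen, Ines in two steps.
Kings: Yusuf, Gita, Ines — 3.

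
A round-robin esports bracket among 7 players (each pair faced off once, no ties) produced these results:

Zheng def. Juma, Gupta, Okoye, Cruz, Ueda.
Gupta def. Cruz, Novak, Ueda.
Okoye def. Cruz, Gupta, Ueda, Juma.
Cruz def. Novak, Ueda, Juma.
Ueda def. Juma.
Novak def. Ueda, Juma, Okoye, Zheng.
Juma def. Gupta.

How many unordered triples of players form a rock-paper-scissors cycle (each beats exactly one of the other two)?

7

Win totals: Cruz 3, Novak 4, Juma 1, Gupta 3, Okoye 4, Zheng 5, Ueda 1.
A player with w wins dominates both others in C(w,2) triples; summing gives 3 + 6 + 0 + 3 + 6 + 10 + 0 = 28 transitive triples.
Total triples C(7,3) = 35, so cyclic triples = 35 − 28 = 7.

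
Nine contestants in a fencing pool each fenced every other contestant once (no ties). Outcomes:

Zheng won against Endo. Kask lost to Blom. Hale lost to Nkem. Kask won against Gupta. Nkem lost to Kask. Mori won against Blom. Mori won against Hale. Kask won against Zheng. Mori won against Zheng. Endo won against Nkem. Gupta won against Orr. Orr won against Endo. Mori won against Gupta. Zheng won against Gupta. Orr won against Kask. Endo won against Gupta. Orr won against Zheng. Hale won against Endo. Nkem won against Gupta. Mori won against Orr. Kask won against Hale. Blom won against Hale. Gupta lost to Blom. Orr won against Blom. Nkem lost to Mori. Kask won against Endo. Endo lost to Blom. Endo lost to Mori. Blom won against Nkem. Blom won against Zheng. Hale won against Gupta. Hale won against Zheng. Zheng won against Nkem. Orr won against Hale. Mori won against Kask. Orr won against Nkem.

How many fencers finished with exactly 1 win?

1

Win totals: Mori 8, Orr 6, Gupta 1, Nkem 2, Blom 6, Hale 3, Endo 2, Kask 5, Zheng 3.
Exactly 1: Gupta — 1 fencer.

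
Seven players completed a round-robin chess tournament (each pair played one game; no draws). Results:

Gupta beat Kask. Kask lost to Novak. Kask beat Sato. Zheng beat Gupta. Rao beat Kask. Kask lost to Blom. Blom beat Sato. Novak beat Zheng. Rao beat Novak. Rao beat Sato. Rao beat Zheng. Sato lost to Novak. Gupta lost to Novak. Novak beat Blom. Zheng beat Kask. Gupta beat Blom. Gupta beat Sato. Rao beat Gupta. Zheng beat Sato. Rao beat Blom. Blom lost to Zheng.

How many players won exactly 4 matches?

1

Win totals: Gupta 3, Kask 1, Blom 2, Rao 6, Sato 0, Zheng 4, Novak 5.
Exactly 4: Zheng — 1 player.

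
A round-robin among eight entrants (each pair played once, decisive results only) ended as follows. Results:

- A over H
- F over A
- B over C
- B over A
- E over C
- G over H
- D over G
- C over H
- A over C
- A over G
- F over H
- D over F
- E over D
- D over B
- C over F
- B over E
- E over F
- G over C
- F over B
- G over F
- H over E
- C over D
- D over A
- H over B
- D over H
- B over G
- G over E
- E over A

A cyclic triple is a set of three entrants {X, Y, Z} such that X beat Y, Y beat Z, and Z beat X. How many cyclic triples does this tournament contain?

Win totals: A 3, B 4, C 3, D 5, E 4, F 3, G 4, H 2.
An entrant with w wins dominates both others in C(w,2) triples; summing gives 3 + 6 + 3 + 10 + 6 + 3 + 6 + 1 = 38 transitive triples.
Total triples C(8,3) = 56, so cyclic triples = 56 − 38 = 18.

18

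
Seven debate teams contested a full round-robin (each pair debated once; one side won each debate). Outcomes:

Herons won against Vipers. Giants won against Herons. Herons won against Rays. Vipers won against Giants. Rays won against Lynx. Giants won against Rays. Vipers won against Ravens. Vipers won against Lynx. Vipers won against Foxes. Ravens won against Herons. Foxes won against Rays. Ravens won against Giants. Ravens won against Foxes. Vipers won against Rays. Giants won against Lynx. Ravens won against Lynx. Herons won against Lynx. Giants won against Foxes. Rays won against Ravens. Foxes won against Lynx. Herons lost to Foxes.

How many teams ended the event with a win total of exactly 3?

2

Win totals: Herons 3, Foxes 3, Giants 4, Lynx 0, Vipers 5, Rays 2, Ravens 4.
Exactly 3: Herons, Foxes — 2 teams.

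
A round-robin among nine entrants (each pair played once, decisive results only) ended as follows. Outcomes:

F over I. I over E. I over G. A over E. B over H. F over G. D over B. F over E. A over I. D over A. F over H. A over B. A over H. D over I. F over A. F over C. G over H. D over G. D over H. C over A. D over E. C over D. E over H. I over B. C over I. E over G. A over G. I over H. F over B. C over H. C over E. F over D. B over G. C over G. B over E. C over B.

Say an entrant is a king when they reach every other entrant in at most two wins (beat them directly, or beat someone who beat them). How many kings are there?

A cannot reach C, D, F in two steps.
B cannot reach A, C, D, F, I in two steps.
C cannot reach F in two steps.
D cannot reach C, F in two steps.
E cannot reach A, B, C, D, F, I in two steps.
F reaches everyone (king).
G cannot reach A, B, C, D, E, F, I in two steps.
H cannot reach A, B, C, D, E, F, G, I in two steps.
I cannot reach A, C, D, F in two steps.
Kings: F — 1.

1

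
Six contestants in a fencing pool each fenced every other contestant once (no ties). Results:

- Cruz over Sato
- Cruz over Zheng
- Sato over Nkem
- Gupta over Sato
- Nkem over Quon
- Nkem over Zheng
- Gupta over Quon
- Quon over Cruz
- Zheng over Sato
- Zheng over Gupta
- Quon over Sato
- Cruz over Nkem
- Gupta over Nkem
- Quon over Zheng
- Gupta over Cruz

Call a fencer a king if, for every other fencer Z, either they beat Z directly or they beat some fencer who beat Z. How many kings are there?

Cruz reaches everyone (king).
Sato cannot reach Cruz, Gupta in two steps.
Nkem reaches everyone (king).
Gupta reaches everyone (king).
Zheng reaches everyone (king).
Quon reaches everyone (king).
Kings: Cruz, Nkem, Gupta, Zheng, Quon — 5.

5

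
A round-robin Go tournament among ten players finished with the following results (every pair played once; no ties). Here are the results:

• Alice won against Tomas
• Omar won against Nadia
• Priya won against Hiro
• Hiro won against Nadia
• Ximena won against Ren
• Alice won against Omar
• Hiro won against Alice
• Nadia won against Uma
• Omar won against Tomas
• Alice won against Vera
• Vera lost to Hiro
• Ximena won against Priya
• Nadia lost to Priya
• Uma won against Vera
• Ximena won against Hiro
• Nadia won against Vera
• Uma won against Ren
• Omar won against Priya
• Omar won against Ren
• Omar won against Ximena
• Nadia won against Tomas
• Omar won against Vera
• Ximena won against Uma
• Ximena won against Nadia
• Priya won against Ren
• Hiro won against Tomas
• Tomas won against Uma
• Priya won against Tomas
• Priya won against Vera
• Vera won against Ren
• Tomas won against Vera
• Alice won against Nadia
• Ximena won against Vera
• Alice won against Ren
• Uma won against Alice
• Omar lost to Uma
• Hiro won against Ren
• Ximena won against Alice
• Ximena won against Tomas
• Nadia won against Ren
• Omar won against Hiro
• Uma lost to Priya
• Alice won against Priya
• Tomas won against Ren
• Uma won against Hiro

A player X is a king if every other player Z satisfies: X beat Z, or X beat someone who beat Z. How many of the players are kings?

Uma reaches everyone (king).
Hiro cannot reach Ximena in two steps.
Tomas cannot reach Ximena, Priya, Nadia in two steps.
Alice reaches everyone (king).
Ximena reaches everyone (king).
Omar reaches everyone (king).
Priya cannot reach Ximena in two steps.
Ren cannot reach Uma, Hiro, Tomas, Alice, Ximena, Omar, Priya, Vera, Nadia in two steps.
Vera cannot reach Uma, Hiro, Tomas, Alice, Ximena, Omar, Priya, Nadia in two steps.
Nadia cannot reach Ximena, Priya in two steps.
Kings: Uma, Alice, Ximena, Omar — 4.

4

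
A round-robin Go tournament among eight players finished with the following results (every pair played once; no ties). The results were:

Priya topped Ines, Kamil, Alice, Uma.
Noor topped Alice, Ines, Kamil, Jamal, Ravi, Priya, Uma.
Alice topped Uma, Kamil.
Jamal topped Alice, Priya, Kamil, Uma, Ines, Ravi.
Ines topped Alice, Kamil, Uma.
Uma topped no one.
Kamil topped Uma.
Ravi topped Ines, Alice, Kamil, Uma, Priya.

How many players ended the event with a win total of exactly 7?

Win totals: Uma 0, Alice 2, Kamil 1, Ines 3, Jamal 6, Priya 4, Ravi 5, Noor 7.
Exactly 7: Noor — 1 player.

1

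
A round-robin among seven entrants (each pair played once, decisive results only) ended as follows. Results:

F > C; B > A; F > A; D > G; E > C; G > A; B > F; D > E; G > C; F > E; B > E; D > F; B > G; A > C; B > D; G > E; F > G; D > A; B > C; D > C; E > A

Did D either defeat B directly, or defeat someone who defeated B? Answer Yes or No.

D did not beat B directly.
D beat A, C, E, F, G, but each of them lost to B. No two-step path.

No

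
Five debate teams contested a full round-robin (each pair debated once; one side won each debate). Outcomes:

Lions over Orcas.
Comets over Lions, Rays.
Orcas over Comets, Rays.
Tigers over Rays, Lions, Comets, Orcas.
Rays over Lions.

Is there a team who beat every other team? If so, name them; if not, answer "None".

Tigers

Tigers has 4 wins out of 4 opponents — a perfect record.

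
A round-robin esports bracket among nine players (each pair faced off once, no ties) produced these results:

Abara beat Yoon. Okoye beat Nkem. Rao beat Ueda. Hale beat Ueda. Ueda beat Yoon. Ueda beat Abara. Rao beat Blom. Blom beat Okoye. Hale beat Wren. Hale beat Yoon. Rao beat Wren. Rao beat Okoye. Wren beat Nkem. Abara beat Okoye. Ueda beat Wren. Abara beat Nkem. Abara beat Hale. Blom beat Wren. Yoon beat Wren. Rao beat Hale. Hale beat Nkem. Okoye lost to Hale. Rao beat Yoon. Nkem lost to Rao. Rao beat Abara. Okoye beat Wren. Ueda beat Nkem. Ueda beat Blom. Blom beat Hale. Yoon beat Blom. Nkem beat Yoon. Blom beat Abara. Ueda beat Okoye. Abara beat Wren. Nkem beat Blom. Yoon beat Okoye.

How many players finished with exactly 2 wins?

2

Win totals: Wren 1, Nkem 2, Yoon 3, Rao 8, Abara 5, Blom 4, Okoye 2, Ueda 6, Hale 5.
Exactly 2: Nkem, Okoye — 2 players.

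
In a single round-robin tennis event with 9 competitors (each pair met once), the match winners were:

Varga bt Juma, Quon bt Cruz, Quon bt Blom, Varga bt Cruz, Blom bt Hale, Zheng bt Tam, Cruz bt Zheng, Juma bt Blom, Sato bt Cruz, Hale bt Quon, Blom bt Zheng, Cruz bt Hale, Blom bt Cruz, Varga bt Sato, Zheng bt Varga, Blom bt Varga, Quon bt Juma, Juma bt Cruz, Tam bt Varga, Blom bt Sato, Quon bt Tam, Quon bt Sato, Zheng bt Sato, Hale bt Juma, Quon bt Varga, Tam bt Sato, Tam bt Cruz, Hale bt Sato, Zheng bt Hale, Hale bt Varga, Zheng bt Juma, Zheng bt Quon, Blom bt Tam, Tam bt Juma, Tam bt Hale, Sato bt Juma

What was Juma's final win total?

Juma's results: beat Blom, Cruz; lost to Varga, Tam, Zheng, Sato, Quon, Hale.
That is 2 wins.

2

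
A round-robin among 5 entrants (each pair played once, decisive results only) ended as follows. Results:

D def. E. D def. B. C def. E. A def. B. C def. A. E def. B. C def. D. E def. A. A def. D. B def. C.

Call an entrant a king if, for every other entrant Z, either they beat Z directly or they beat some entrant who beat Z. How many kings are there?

A reaches everyone (king).
B reaches everyone (king).
C reaches everyone (king).
D reaches everyone (king).
E reaches everyone (king).
Kings: A, B, C, D, E — 5.

5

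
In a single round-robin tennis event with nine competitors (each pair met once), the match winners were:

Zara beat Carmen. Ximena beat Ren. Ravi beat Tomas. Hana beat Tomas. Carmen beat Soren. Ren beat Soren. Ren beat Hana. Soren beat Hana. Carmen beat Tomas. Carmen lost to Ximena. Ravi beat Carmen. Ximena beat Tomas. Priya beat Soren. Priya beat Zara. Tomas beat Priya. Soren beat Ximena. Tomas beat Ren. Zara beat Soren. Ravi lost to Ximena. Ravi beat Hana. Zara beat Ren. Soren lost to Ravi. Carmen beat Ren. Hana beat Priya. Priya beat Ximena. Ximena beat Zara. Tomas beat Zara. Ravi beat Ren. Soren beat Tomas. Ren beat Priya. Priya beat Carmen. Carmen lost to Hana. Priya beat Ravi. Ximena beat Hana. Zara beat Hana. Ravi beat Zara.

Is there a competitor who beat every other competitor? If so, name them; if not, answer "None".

None

Highest win total is Ximena with 6 (out of 8 possible).
Ximena lost to Priya, Soren, so no competitor went undefeated.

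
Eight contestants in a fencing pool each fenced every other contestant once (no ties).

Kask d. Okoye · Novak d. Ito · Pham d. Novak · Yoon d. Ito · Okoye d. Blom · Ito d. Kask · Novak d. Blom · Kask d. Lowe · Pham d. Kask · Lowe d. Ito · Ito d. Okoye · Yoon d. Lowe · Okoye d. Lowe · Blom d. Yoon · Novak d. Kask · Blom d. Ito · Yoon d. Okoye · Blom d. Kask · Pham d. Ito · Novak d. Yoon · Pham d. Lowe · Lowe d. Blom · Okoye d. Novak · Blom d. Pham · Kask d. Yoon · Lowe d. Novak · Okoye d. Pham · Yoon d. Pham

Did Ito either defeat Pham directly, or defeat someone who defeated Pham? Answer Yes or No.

Yes

Ito did not beat Pham directly.
Ito beat Kask, Okoye. Of those, Okoye beat Pham.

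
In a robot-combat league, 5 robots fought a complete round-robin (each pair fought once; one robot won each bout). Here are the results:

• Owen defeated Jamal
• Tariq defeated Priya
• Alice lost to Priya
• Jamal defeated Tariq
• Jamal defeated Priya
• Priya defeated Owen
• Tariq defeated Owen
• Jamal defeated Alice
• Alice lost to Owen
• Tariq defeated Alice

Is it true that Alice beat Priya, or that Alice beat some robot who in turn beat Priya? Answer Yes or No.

Alice did not beat Priya directly.
Alice beat no one, so there is no intermediate robot.

No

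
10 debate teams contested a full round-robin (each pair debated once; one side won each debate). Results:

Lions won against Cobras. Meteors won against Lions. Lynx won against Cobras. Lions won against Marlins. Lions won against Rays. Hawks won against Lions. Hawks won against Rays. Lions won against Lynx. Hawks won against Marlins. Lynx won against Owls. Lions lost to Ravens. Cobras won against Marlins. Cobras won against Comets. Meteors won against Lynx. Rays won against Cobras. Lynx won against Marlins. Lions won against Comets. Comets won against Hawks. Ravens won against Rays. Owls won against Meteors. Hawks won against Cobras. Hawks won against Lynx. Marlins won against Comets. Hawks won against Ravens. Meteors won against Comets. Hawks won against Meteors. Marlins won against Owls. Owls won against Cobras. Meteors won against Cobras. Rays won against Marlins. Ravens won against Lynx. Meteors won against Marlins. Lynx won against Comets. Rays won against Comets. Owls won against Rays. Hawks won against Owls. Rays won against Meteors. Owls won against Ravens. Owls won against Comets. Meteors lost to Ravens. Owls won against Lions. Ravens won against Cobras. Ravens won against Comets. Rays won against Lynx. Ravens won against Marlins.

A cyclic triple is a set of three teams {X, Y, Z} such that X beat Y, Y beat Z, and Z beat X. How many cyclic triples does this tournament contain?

Win totals: Rays 5, Comets 1, Lions 5, Ravens 7, Owls 6, Meteors 5, Lynx 4, Cobras 2, Marlins 2, Hawks 8.
A team with w wins dominates both others in C(w,2) triples; summing gives 10 + 0 + 10 + 21 + 15 + 10 + 6 + 1 + 1 + 28 = 102 transitive triples.
Total triples C(10,3) = 120, so cyclic triples = 120 − 102 = 18.

18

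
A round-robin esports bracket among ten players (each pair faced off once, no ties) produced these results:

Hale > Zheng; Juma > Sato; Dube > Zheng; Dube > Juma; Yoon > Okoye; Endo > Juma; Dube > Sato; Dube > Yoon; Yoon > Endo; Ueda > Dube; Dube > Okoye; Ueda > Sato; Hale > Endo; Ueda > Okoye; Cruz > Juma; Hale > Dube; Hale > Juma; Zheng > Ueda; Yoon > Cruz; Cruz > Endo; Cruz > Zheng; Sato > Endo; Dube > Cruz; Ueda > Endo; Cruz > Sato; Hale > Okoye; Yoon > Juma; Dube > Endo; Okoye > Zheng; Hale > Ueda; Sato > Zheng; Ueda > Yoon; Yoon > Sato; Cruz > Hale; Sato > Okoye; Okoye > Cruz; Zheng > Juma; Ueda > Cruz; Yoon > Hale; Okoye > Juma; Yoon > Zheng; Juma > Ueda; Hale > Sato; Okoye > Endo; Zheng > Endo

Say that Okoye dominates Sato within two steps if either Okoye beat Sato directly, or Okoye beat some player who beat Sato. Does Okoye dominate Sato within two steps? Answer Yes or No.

Okoye did not beat Sato directly.
Okoye beat Endo, Juma, Cruz, Zheng. Of those, Juma beat Sato.

Yes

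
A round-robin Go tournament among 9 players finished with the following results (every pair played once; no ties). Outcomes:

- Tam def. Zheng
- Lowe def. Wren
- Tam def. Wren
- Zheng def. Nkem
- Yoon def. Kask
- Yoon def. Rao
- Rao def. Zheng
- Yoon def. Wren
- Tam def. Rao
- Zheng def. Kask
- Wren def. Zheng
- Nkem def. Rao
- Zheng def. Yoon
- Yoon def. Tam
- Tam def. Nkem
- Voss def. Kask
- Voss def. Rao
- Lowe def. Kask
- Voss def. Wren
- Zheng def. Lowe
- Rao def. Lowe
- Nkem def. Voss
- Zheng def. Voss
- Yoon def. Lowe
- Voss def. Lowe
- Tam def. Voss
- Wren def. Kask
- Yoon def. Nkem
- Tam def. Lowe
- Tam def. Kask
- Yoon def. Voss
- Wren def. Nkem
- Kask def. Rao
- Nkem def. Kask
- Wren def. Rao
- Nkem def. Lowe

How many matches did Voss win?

4

Voss' results: beat Lowe, Wren, Rao, Kask; lost to Zheng, Yoon, Tam, Nkem.
That is 4 wins.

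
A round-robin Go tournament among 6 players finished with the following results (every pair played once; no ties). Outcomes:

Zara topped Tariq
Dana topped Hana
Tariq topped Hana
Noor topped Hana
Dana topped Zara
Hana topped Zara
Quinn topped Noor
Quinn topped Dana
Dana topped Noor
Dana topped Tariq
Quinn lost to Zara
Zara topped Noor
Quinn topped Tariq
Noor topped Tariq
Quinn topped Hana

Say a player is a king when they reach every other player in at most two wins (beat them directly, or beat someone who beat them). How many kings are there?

Tariq cannot reach Quinn, Noor, Dana in two steps.
Quinn reaches everyone (king).
Noor cannot reach Quinn, Dana in two steps.
Hana cannot reach Dana in two steps.
Dana reaches everyone (king).
Zara reaches everyone (king).
Kings: Quinn, Dana, Zara — 3.

3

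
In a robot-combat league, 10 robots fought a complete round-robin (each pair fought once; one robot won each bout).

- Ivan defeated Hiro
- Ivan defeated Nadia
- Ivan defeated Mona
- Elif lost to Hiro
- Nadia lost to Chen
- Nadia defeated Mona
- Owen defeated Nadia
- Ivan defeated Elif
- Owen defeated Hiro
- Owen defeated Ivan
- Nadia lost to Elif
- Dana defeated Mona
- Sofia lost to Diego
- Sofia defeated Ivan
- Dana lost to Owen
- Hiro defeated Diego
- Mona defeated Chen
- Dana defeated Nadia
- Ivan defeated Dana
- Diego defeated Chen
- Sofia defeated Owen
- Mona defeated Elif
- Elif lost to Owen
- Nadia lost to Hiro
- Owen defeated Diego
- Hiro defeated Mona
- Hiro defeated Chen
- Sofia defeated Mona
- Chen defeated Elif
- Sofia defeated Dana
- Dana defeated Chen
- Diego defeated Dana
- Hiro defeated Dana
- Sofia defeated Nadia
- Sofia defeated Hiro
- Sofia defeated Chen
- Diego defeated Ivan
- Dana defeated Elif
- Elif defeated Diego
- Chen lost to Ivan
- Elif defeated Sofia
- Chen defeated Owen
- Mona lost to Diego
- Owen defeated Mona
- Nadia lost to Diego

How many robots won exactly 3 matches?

2

Win totals: Sofia 7, Nadia 1, Mona 2, Chen 3, Dana 4, Elif 3, Ivan 6, Owen 7, Diego 6, Hiro 6.
Exactly 3: Chen, Elif — 2 robots.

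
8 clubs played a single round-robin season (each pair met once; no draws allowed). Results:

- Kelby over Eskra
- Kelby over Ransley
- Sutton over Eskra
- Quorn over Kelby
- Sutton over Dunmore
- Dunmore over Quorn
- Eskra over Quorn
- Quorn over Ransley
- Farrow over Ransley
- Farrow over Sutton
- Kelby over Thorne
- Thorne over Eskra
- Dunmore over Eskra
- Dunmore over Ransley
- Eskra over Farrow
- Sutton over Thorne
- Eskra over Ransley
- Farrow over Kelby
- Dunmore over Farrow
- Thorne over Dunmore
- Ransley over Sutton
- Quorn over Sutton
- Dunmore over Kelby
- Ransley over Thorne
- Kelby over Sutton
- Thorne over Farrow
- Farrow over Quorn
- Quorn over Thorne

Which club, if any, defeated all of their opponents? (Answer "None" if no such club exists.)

Highest win total is Dunmore with 5 (out of 7 possible).
Dunmore lost to Sutton, Thorne, so no club went undefeated.

None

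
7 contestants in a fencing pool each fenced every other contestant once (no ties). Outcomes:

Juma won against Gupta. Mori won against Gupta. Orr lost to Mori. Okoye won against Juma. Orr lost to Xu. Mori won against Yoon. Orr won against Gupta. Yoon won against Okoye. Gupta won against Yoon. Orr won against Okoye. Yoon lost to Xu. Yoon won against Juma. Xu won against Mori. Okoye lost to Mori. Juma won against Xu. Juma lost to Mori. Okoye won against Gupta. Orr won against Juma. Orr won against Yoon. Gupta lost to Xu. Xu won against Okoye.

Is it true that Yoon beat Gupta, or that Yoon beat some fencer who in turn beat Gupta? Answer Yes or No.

Yes

Yoon did not beat Gupta directly.
Yoon beat Juma, Okoye. Of those, Juma beat Gupta.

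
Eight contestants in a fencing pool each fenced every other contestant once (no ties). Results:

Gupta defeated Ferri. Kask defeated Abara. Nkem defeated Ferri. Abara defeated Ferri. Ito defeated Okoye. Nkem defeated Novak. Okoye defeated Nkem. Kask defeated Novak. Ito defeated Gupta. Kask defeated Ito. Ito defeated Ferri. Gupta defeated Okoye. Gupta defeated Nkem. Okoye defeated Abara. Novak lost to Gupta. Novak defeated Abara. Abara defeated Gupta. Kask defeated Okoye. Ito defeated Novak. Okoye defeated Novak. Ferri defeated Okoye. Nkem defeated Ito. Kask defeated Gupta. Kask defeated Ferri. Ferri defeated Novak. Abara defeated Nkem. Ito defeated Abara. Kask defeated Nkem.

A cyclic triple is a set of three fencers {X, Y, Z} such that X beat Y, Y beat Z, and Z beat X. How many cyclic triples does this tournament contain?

9

Win totals: Nkem 3, Abara 3, Okoye 3, Gupta 4, Kask 7, Ferri 2, Novak 1, Ito 5.
A fencer with w wins dominates both others in C(w,2) triples; summing gives 3 + 3 + 3 + 6 + 21 + 1 + 0 + 10 = 47 transitive triples.
Total triples C(8,3) = 56, so cyclic triples = 56 − 47 = 9.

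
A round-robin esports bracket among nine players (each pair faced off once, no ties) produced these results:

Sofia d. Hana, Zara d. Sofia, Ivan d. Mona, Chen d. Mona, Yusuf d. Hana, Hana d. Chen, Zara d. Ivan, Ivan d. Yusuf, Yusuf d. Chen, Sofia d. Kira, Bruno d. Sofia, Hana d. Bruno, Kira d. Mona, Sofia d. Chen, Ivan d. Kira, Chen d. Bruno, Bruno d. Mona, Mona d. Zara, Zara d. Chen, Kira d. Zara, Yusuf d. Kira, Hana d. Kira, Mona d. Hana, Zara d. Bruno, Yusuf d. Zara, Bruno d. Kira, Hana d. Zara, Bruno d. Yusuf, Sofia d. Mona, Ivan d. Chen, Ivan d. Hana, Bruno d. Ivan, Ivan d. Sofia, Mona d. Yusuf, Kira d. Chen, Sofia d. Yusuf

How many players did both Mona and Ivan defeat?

Mona beat: Yusuf, Hana, Zara.
Ivan beat: Chen, Kira, Yusuf, Hana, Sofia, Mona.
Both beat: Yusuf, Hana — 2.

2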